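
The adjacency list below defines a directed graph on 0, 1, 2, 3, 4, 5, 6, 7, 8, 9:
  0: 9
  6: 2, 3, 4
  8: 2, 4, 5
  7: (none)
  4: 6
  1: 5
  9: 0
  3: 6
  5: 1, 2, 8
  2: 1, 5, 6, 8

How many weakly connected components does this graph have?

3

From 0: component {0, 9}.
From 1: component {1, 2, 3, 4, 5, 6, 8}.
From 7: component {7}.
That's 3 components.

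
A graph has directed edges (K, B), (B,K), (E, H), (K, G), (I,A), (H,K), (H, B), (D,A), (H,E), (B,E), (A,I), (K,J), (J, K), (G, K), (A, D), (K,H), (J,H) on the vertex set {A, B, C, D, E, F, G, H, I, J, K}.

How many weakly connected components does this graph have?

From A: component {A, D, I}.
From B: component {B, E, G, H, J, K}.
From C: component {C}.
From F: component {F}.
That's 4 components.

4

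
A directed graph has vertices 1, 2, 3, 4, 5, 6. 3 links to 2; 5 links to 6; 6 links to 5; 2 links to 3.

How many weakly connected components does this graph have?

From 1: component {1}.
From 2: component {2, 3}.
From 4: component {4}.
From 5: component {5, 6}.
That's 4 components.

4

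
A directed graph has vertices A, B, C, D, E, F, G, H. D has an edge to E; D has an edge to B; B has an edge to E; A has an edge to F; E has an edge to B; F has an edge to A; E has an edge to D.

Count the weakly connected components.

5

From A: component {A, F}.
From B: component {B, D, E}.
From C: component {C}.
From G: component {G}.
From H: component {H}.
That's 5 components.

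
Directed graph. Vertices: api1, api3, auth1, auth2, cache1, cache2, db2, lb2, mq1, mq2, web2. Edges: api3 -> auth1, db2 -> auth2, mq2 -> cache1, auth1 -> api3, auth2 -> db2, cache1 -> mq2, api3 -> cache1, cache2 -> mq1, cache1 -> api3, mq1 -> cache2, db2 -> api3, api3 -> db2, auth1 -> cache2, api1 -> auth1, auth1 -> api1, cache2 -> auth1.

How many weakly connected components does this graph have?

3

From api1: component {api1, api3, auth1, auth2, cache1, cache2, db2, mq1, mq2}.
From lb2: component {lb2}.
From web2: component {web2}.
That's 3 components.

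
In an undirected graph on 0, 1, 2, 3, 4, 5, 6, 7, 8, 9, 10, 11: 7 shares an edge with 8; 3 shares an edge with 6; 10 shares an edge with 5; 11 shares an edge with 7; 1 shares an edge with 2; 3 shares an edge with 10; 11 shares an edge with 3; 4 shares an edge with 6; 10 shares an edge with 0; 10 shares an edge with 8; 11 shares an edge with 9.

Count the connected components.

From 0: component {0, 3, 4, 5, 6, 7, 8, 9, 10, 11}.
From 1: component {1, 2}.
That's 2 components.

2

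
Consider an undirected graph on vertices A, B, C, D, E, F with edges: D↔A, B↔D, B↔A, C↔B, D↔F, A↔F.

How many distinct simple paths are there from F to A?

F–A
F–D–A
F–D–B–A

3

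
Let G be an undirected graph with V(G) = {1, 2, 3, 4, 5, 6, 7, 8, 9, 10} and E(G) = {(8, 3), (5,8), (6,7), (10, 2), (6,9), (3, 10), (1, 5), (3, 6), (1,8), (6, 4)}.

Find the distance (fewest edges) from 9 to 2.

4

Distance 0: 9.
Distance 1: 6.
Distance 2: 3, 4, 7.
Distance 3: 8, 10.
Distance 4: 1, 2, 5 — contains 2.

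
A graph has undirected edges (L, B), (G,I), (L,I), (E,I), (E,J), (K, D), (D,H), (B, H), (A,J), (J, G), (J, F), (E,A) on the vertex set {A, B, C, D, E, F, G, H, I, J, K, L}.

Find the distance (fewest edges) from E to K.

6

Distance 0: E.
Distance 1: A, I, J.
Distance 2: F, G, L.
Distance 3: B.
Distance 4: H.
Distance 5: D.
Distance 6: K — contains K.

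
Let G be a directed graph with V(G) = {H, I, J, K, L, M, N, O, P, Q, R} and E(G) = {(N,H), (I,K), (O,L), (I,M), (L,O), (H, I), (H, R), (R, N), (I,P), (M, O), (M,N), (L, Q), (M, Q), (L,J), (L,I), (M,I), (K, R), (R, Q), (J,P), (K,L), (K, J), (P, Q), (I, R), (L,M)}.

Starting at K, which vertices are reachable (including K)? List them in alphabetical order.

Start at K.
Its neighbours: J, L, R.
Then their neighbours: I, M, N, O, P, Q.
Then next layer: H.
Every vertex is now reached.

H, I, J, K, L, M, N, O, P, Q, R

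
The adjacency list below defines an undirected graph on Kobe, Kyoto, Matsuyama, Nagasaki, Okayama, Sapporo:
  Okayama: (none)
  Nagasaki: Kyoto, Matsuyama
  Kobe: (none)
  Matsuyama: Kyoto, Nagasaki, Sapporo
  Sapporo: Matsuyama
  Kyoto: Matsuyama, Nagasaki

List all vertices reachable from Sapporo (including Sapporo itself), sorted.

Kyoto, Matsuyama, Nagasaki, Sapporo

Start at Sapporo.
Its neighbours: Matsuyama.
Then their neighbours: Kyoto, Nagasaki.
Nothing further is reachable.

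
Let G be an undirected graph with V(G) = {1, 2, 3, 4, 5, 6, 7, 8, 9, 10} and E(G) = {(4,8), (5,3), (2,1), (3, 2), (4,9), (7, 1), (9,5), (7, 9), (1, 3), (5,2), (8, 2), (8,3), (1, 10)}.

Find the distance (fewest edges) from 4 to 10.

4

Distance 0: 4.
Distance 1: 8, 9.
Distance 2: 2, 3, 5, 7.
Distance 3: 1.
Distance 4: 10 — contains 10.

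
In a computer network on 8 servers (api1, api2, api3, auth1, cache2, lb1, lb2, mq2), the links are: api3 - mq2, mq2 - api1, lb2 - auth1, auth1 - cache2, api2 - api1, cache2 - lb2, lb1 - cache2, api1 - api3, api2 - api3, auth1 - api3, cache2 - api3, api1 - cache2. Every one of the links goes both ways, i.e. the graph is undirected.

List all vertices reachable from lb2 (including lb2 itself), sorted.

api1, api2, api3, auth1, cache2, lb1, lb2, mq2

Start at lb2.
Its neighbours: auth1, cache2.
Then their neighbours: api1, api3, lb1.
Then next layer: api2, mq2.
Every vertex is now reached.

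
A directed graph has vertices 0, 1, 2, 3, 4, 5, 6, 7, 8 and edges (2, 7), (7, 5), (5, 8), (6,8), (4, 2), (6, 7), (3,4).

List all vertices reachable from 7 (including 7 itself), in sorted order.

5, 7, 8

Start at 7.
Its neighbours: 5.
Then their neighbours: 8.
Nothing further is reachable.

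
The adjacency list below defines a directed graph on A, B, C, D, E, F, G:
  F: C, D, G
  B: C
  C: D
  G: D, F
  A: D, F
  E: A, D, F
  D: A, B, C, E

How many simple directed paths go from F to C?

5

F→C
F→D→B→C
F→D→C
F→G→D→B→C
F→G→D→C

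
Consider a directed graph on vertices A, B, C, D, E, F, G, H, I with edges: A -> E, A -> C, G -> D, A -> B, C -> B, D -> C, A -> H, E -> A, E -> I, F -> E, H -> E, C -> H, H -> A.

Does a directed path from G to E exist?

Yes

Explore from G.
Distance 1: reach D.
Distance 2: reach C.
Distance 3: reach B, H.
Distance 4: reach A, E.
Found E.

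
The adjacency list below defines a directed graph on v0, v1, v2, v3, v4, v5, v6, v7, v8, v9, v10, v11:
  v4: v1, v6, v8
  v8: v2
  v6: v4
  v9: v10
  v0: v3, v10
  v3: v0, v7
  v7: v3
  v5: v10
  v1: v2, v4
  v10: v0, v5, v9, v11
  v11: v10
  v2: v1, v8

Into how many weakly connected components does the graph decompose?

2

From v0: component {v0, v3, v5, v7, v9, v10, v11}.
From v1: component {v1, v2, v4, v6, v8}.
That's 2 components.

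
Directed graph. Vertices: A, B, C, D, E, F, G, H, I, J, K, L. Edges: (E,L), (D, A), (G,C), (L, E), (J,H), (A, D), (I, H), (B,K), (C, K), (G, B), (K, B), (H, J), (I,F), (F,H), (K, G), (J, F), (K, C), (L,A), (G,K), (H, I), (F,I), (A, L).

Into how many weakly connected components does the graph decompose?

From A: component {A, D, E, L}.
From B: component {B, C, G, K}.
From F: component {F, H, I, J}.
That's 3 components.

3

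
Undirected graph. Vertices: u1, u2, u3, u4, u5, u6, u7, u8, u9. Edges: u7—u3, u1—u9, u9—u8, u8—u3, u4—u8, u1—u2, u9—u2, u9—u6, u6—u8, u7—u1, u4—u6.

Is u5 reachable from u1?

Explore from u1.
Distance 1: reach u2, u7, u9.
Distance 2: reach u3, u6, u8.
Distance 3: reach u4.
The search is exhausted without reaching u5; it lies in a different component.

No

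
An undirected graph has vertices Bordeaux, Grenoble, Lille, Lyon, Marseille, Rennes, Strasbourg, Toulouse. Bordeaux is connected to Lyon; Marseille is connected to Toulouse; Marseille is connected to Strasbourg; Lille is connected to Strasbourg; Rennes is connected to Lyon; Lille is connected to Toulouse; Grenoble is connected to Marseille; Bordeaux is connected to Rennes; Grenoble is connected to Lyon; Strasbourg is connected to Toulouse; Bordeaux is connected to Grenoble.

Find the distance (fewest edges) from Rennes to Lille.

Distance 0: Rennes.
Distance 1: Bordeaux, Lyon.
Distance 2: Grenoble.
Distance 3: Marseille.
Distance 4: Strasbourg, Toulouse.
Distance 5: Lille — contains Lille.

5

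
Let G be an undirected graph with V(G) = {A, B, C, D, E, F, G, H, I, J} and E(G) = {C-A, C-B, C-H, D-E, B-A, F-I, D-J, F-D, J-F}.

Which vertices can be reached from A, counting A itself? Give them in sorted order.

Start at A.
Its neighbours: B, C.
Then their neighbours: H.
Nothing further is reachable.

A, B, C, H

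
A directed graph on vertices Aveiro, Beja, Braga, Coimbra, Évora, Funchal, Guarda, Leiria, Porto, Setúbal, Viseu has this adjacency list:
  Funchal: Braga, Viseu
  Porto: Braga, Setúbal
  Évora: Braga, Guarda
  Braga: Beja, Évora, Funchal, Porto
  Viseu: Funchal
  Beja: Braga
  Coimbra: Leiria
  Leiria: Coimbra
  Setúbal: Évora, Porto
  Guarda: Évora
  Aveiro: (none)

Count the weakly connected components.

From Aveiro: component {Aveiro}.
From Beja: component {Beja, Braga, Évora, Funchal, Guarda, Porto, Setúbal, Viseu}.
From Coimbra: component {Coimbra, Leiria}.
That's 3 components.

3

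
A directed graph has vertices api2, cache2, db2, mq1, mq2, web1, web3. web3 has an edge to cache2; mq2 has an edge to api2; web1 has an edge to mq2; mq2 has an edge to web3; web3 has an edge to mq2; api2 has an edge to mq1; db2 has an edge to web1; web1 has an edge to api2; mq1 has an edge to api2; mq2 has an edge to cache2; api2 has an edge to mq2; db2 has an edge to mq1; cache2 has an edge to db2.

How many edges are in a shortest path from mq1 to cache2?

3

Distance 0: mq1.
Distance 1: api2.
Distance 2: mq2.
Distance 3: cache2, web3 — contains cache2.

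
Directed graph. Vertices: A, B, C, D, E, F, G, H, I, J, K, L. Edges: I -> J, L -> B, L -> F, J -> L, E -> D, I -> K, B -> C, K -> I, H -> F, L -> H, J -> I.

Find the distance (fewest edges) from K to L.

Distance 0: K.
Distance 1: I.
Distance 2: J.
Distance 3: L — contains L.

3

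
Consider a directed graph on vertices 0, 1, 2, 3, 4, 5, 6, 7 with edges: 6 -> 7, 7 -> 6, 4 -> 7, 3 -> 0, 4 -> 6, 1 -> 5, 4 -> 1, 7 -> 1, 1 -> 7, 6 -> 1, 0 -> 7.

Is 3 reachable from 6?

Explore from 6.
Distance 1: reach 1, 7.
Distance 2: reach 5.
The search from 6 is exhausted; no directed path reaches 3.

No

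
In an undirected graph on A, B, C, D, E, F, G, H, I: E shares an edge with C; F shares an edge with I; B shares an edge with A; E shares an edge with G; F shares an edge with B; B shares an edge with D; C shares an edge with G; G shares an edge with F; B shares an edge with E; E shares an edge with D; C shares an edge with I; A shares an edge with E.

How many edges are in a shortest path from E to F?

2

Distance 0: E.
Distance 1: A, B, C, D, G.
Distance 2: F, I — contains F.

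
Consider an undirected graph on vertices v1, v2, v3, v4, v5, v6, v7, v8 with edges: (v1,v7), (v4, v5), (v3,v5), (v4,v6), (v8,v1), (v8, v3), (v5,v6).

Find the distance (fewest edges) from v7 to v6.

Distance 0: v7.
Distance 1: v1.
Distance 2: v8.
Distance 3: v3.
Distance 4: v5.
Distance 5: v4, v6 — contains v6.

5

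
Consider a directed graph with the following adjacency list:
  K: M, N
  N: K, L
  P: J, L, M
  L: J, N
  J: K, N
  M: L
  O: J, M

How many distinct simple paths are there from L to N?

3

L→J→K→N
L→J→N
L→N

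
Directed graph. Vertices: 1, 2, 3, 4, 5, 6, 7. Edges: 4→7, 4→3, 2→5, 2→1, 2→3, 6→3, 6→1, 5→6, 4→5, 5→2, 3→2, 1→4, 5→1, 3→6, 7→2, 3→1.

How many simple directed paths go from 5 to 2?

7

5→1→4→3→2
5→1→4→7→2
5→2
5→6→1→4→3→2
5→6→1→4→7→2
5→6→3→1→4→7→2
5→6→3→2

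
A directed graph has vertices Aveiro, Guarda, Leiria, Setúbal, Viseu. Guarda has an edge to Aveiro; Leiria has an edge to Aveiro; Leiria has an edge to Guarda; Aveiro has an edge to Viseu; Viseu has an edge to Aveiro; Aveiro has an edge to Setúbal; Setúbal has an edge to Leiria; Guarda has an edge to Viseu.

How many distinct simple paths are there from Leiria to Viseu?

3

Leiria→Aveiro→Viseu
Leiria→Guarda→Aveiro→Viseu
Leiria→Guarda→Viseu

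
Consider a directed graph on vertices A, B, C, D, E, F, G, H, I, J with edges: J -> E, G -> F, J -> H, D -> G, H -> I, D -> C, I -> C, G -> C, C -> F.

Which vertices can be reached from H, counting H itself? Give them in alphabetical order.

C, F, H, I

Start at H.
Its neighbours: I.
Then their neighbours: C.
Then next layer: F.
Nothing further is reachable.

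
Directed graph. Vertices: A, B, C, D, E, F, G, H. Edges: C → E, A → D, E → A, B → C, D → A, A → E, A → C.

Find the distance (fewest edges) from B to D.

4

Distance 0: B.
Distance 1: C.
Distance 2: E.
Distance 3: A.
Distance 4: D — contains D.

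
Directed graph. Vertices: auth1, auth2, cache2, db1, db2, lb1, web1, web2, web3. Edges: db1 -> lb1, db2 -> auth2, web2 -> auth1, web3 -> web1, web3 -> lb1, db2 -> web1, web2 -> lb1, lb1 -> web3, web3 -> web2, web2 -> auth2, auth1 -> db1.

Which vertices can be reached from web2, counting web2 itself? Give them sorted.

auth1, auth2, db1, lb1, web1, web2, web3

Start at web2.
Its neighbours: auth1, auth2, lb1.
Then their neighbours: db1, web3.
Then next layer: web1.
Nothing further is reachable.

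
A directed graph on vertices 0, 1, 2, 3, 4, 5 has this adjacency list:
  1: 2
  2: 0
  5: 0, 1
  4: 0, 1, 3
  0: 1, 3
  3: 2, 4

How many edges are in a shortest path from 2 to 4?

3

Distance 0: 2.
Distance 1: 0.
Distance 2: 1, 3.
Distance 3: 4 — contains 4.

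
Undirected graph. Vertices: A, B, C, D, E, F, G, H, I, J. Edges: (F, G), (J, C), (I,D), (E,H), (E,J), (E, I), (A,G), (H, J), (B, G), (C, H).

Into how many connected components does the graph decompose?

2

From A: component {A, B, F, G}.
From C: component {C, D, E, H, I, J}.
That's 2 components.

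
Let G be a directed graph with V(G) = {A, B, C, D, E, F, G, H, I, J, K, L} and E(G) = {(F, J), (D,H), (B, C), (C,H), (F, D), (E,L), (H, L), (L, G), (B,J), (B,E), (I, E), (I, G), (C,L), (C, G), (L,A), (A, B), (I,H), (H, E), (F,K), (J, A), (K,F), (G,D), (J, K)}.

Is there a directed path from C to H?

Yes

Explore from C.
Distance 1: reach G, H, L.
Found H.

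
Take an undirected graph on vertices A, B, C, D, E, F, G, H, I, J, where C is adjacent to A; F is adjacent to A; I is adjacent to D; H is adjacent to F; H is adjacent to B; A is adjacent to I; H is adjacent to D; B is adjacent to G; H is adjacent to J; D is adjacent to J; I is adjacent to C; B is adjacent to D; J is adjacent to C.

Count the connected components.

From A: component {A, B, C, D, F, G, H, I, J}.
From E: component {E}.
That's 2 components.

2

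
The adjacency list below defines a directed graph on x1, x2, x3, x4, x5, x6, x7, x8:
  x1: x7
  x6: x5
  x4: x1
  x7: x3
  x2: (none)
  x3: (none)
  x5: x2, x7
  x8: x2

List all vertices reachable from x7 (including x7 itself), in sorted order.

Start at x7.
Its neighbours: x3.
Nothing further is reachable.

x3, x7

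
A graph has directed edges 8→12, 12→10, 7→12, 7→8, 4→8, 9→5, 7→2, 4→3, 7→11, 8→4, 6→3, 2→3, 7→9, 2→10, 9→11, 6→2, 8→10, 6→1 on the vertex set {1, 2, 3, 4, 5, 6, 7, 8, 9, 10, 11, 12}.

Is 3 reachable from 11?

11 has no outgoing edges, so nothing is reachable from it.

No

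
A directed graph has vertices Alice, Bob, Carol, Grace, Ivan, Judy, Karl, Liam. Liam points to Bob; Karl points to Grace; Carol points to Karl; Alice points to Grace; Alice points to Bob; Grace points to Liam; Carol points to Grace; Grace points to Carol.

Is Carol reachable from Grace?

Explore from Grace.
Distance 1: reach Carol, Liam.
Found Carol.

Yes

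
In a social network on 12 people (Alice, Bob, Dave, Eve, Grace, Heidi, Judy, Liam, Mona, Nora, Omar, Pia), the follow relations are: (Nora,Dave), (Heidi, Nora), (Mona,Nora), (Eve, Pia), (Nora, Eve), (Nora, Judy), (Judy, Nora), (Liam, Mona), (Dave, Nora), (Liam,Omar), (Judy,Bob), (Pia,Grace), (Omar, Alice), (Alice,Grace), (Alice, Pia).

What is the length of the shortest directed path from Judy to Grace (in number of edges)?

Distance 0: Judy.
Distance 1: Bob, Nora.
Distance 2: Dave, Eve.
Distance 3: Pia.
Distance 4: Grace — contains Grace.

4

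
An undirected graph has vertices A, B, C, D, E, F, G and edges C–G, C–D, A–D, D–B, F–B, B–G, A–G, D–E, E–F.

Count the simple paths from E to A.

7

E–D–A
E–D–B–G–A
E–D–C–G–A
E–F–B–D–A
E–F–B–D–C–G–A
E–F–B–G–A
E–F–B–G–C–D–A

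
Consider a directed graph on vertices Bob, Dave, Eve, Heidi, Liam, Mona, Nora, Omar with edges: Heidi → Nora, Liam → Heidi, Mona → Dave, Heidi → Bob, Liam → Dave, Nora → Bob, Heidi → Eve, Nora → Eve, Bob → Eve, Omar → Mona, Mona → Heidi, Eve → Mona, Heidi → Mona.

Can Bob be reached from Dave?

Dave has no outgoing edges, so nothing is reachable from it.

No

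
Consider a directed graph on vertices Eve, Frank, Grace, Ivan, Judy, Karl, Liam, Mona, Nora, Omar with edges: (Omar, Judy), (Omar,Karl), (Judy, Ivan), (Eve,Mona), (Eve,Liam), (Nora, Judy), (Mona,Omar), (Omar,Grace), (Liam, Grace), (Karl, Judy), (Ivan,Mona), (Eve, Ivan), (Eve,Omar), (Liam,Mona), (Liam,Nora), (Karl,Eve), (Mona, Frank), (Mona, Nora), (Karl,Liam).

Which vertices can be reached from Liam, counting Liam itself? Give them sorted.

Eve, Frank, Grace, Ivan, Judy, Karl, Liam, Mona, Nora, Omar

Start at Liam.
Its neighbours: Grace, Mona, Nora.
Then their neighbours: Frank, Judy, Omar.
Then next layer: Ivan, Karl.
Then next layer: Eve.
Every vertex is now reached.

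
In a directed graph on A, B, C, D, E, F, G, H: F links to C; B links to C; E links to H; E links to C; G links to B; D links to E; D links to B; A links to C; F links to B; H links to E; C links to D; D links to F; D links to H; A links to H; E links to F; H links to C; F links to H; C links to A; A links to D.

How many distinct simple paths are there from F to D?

F→B→C→A→D
F→B→C→D
F→C→A→D
F→C→D
F→H→C→A→D
F→H→C→D
F→H→E→C→A→D
F→H→E→C→D

8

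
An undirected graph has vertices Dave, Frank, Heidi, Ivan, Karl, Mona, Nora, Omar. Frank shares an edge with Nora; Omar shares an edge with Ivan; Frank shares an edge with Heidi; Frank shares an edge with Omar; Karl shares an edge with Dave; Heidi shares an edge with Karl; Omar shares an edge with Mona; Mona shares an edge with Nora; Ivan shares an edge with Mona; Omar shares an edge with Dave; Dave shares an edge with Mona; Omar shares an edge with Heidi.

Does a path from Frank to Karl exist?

Yes

Explore from Frank.
Distance 1: reach Heidi, Nora, Omar.
Distance 2: reach Dave, Ivan, Karl, Mona.
Found Karl.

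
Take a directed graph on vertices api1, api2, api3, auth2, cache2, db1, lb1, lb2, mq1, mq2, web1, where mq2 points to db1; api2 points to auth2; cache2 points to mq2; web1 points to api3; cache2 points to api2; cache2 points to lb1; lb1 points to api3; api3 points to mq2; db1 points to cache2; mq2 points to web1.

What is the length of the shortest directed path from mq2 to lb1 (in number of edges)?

Distance 0: mq2.
Distance 1: db1, web1.
Distance 2: api3, cache2.
Distance 3: api2, lb1 — contains lb1.

3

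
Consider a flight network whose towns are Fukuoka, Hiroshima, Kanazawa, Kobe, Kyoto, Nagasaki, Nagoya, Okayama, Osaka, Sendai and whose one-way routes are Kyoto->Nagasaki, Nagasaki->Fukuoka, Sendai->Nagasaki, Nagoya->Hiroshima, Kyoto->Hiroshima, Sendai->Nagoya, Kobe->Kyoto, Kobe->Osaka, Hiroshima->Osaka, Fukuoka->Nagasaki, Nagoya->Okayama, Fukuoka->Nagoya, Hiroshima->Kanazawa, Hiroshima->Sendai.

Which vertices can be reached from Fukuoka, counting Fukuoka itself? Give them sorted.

Start at Fukuoka.
Its neighbours: Nagasaki, Nagoya.
Then their neighbours: Hiroshima, Okayama.
Then next layer: Kanazawa, Osaka, Sendai.
Nothing further is reachable.

Fukuoka, Hiroshima, Kanazawa, Nagasaki, Nagoya, Okayama, Osaka, Sendai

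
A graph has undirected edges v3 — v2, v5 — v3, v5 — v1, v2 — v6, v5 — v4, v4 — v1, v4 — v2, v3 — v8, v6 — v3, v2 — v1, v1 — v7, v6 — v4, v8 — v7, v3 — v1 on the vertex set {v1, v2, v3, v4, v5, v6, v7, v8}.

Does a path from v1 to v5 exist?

Explore from v1.
Distance 1: reach v2, v3, v4, v5, v7.
Found v5.

Yes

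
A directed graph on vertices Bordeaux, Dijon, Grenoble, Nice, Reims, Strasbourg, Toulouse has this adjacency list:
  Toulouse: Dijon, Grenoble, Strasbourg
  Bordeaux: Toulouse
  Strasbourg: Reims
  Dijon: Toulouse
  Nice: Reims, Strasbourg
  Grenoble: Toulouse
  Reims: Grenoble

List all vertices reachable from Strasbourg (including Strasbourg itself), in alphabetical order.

Start at Strasbourg.
Its neighbours: Reims.
Then their neighbours: Grenoble.
Then next layer: Toulouse.
Then next layer: Dijon.
Nothing further is reachable.

Dijon, Grenoble, Reims, Strasbourg, Toulouse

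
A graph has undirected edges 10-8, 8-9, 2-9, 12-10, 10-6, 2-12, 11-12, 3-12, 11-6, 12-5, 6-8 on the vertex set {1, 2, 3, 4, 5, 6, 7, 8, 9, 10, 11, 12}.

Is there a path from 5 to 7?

Explore from 5.
Distance 1: reach 12.
Distance 2: reach 2, 3, 10, 11.
Distance 3: reach 6, 8, 9.
The search is exhausted without reaching 7; it lies in a different component.

No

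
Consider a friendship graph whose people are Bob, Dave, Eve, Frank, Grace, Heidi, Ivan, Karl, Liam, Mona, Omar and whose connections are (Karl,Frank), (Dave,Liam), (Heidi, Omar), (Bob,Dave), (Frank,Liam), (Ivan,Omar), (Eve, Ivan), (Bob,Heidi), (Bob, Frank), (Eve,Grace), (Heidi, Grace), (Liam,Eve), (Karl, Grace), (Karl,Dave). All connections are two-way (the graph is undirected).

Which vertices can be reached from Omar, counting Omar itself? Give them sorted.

Bob, Dave, Eve, Frank, Grace, Heidi, Ivan, Karl, Liam, Omar

Start at Omar.
Its neighbours: Heidi, Ivan.
Then their neighbours: Bob, Eve, Grace.
Then next layer: Dave, Frank, Karl, Liam.
Nothing further is reachable.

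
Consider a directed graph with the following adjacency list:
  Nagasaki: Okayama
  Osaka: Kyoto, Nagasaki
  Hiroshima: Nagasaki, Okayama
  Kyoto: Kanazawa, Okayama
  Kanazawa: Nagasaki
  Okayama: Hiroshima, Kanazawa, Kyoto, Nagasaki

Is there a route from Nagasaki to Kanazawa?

Explore from Nagasaki.
Distance 1: reach Okayama.
Distance 2: reach Hiroshima, Kanazawa, Kyoto.
Found Kanazawa.

Yes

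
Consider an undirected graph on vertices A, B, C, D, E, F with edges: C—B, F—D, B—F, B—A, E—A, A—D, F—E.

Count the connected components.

From A: component {A, B, C, D, E, F}.
That's 1 component.

1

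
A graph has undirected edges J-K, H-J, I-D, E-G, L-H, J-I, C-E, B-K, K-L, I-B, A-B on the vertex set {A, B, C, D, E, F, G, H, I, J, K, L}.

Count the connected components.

From A: component {A, B, D, H, I, J, K, L}.
From C: component {C, E, G}.
From F: component {F}.
That's 3 components.

3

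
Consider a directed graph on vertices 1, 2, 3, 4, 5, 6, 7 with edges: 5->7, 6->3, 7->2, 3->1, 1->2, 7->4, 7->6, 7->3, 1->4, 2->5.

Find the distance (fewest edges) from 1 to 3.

Distance 0: 1.
Distance 1: 2, 4.
Distance 2: 5.
Distance 3: 7.
Distance 4: 3, 6 — contains 3.

4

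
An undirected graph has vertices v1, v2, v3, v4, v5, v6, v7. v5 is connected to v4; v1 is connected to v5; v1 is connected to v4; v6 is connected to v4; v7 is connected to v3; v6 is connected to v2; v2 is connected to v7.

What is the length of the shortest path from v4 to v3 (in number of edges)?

Distance 0: v4.
Distance 1: v1, v5, v6.
Distance 2: v2.
Distance 3: v7.
Distance 4: v3 — contains v3.

4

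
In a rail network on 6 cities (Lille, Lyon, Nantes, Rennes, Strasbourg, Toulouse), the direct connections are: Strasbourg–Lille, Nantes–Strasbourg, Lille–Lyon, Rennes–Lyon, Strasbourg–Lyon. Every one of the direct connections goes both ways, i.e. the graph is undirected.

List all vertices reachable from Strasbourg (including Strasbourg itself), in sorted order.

Lille, Lyon, Nantes, Rennes, Strasbourg

Start at Strasbourg.
Its neighbours: Lille, Lyon, Nantes.
Then their neighbours: Rennes.
Nothing further is reachable.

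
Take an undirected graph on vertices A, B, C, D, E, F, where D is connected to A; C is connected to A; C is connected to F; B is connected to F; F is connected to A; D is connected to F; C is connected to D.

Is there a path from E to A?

No

E has no edges, so nothing is reachable from it.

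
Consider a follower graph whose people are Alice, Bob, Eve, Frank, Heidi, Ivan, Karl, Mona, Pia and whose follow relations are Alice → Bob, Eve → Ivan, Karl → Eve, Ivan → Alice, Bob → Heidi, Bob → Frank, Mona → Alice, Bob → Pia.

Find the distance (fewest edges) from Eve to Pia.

4

Distance 0: Eve.
Distance 1: Ivan.
Distance 2: Alice.
Distance 3: Bob.
Distance 4: Frank, Heidi, Pia — contains Pia.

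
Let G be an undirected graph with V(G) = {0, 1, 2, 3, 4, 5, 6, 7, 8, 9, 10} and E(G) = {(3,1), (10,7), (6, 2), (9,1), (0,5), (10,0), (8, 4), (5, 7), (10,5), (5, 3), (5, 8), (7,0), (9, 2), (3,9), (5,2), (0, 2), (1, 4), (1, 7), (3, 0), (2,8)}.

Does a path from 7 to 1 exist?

Yes

Explore from 7.
Distance 1: reach 0, 1, 5, 10.
Found 1.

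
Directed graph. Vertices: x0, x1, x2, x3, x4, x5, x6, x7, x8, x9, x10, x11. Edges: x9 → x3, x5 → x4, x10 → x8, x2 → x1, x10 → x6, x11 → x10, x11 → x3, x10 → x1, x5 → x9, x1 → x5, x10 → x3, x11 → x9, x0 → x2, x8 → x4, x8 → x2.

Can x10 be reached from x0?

No

Explore from x0.
Distance 1: reach x2.
Distance 2: reach x1.
Distance 3: reach x5.
Distance 4: reach x4, x9.
Distance 5: reach x3.
The search from x0 is exhausted; no directed path reaches x10.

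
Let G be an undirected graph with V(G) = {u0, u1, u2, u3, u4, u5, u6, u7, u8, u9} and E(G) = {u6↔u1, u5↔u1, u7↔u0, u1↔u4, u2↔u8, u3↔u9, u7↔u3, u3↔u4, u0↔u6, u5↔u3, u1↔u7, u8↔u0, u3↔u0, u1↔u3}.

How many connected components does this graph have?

From u0: component {u0, u1, u2, u3, u4, u5, u6, u7, u8, u9}.
That's 1 component.

1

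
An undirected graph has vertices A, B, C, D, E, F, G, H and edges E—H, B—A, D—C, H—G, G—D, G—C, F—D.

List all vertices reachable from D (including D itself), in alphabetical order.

Start at D.
Its neighbours: C, F, G.
Then their neighbours: H.
Then next layer: E.
Nothing further is reachable.

C, D, E, F, G, H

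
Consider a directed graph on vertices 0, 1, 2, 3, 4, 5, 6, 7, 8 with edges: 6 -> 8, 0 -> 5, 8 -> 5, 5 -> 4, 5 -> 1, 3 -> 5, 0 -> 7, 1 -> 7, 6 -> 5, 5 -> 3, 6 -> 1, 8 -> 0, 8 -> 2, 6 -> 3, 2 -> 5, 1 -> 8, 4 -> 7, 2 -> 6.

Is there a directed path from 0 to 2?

Explore from 0.
Distance 1: reach 5, 7.
Distance 2: reach 1, 3, 4.
Distance 3: reach 8.
Distance 4: reach 2.
Found 2.

Yes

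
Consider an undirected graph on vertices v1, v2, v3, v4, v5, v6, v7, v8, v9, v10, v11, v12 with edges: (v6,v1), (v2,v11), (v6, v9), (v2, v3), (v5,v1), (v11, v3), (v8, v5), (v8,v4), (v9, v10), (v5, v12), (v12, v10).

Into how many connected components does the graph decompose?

3

From v1: component {v1, v4, v5, v6, v8, v9, v10, v12}.
From v2: component {v2, v3, v11}.
From v7: component {v7}.
That's 3 components.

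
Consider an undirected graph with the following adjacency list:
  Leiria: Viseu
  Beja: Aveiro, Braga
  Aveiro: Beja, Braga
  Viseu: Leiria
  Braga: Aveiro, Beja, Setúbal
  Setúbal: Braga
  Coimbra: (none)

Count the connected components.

3

From Aveiro: component {Aveiro, Beja, Braga, Setúbal}.
From Coimbra: component {Coimbra}.
From Leiria: component {Leiria, Viseu}.
That's 3 components.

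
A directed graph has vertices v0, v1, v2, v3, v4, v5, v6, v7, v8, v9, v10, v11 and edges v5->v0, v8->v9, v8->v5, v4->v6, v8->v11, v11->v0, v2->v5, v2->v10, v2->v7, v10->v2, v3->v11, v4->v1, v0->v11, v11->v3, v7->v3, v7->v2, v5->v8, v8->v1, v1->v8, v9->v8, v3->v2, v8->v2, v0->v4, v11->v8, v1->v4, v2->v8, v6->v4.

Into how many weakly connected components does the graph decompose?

1

From v0: component {v0, v1, v2, v3, v4, v5, v6, v7, v8, v9, v10, v11}.
That's 1 component.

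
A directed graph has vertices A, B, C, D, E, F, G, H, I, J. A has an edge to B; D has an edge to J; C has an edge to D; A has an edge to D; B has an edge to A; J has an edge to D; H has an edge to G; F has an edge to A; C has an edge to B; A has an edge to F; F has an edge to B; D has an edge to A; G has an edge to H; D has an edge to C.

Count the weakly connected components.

From A: component {A, B, C, D, F, J}.
From E: component {E}.
From G: component {G, H}.
From I: component {I}.
That's 4 components.

4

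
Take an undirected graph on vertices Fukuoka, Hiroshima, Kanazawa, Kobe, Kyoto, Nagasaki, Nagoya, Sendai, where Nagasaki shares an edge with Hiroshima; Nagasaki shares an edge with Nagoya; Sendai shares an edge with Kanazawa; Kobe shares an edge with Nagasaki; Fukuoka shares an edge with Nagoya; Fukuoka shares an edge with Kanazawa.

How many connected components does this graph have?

2

From Fukuoka: component {Fukuoka, Hiroshima, Kanazawa, Kobe, Nagasaki, Nagoya, Sendai}.
From Kyoto: component {Kyoto}.
That's 2 components.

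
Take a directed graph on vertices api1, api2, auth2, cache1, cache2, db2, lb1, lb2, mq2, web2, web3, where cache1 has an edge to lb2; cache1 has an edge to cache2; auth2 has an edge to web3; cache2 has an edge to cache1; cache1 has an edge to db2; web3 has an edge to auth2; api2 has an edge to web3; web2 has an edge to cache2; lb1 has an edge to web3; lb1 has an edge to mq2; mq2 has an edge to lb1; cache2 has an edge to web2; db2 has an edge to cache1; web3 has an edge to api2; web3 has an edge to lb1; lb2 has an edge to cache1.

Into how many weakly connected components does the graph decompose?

3

From api1: component {api1}.
From api2: component {api2, auth2, lb1, mq2, web3}.
From cache1: component {cache1, cache2, db2, lb2, web2}.
That's 3 components.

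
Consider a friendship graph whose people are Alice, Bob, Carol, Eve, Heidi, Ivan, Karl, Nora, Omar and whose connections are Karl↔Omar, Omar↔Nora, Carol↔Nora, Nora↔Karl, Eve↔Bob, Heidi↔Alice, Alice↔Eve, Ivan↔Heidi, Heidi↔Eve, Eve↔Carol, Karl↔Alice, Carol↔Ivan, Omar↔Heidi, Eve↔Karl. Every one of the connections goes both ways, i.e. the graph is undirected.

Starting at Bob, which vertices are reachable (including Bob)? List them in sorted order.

Alice, Bob, Carol, Eve, Heidi, Ivan, Karl, Nora, Omar

Start at Bob.
Its neighbours: Eve.
Then their neighbours: Alice, Carol, Heidi, Karl.
Then next layer: Ivan, Nora, Omar.
Every vertex is now reached.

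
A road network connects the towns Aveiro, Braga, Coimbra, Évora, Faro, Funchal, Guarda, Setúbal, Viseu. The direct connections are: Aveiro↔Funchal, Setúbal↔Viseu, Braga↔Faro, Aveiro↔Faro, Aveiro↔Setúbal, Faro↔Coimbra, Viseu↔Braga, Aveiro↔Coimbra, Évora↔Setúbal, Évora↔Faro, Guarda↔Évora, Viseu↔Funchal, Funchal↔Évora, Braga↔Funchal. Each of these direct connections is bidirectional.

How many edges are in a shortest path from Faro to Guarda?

Distance 0: Faro.
Distance 1: Aveiro, Braga, Coimbra, Évora.
Distance 2: Funchal, Guarda, Setúbal, Viseu — contains Guarda.

2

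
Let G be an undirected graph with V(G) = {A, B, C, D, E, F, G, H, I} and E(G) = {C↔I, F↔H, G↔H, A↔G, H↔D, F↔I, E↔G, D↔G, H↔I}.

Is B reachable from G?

Explore from G.
Distance 1: reach A, D, E, H.
Distance 2: reach F, I.
Distance 3: reach C.
The search is exhausted without reaching B; it lies in a different component.

No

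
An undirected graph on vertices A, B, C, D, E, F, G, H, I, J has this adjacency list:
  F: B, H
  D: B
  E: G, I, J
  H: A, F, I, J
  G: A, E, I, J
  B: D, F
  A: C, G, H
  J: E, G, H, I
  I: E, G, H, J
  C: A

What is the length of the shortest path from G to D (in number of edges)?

Distance 0: G.
Distance 1: A, E, I, J.
Distance 2: C, H.
Distance 3: F.
Distance 4: B.
Distance 5: D — contains D.

5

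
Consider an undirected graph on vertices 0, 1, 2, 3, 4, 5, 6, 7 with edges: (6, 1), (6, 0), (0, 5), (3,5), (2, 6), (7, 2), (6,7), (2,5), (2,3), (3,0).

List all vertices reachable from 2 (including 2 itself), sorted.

Start at 2.
Its neighbours: 3, 5, 6, 7.
Then their neighbours: 0, 1.
Nothing further is reachable.

0, 1, 2, 3, 5, 6, 7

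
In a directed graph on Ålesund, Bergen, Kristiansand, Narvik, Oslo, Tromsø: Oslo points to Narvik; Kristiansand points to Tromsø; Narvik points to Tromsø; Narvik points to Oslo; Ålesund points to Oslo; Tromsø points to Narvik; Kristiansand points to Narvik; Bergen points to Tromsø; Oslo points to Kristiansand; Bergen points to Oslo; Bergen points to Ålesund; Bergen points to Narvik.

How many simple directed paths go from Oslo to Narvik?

Oslo→Kristiansand→Narvik
Oslo→Kristiansand→Tromsø→Narvik
Oslo→Narvik

3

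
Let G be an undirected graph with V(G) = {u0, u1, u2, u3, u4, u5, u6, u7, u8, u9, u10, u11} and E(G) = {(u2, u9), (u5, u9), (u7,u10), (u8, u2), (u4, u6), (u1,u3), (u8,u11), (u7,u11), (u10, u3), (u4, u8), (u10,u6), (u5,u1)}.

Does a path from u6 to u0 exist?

No

Explore from u6.
Distance 1: reach u4, u10.
Distance 2: reach u3, u7, u8.
Distance 3: reach u1, u2, u11.
Distance 4: reach u5, u9.
The search is exhausted without reaching u0; it lies in a different component.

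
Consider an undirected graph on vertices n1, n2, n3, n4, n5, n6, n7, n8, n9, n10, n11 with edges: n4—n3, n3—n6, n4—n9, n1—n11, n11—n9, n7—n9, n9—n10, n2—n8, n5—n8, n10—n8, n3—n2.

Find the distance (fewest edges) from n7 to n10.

2

Distance 0: n7.
Distance 1: n9.
Distance 2: n4, n10, n11 — contains n10.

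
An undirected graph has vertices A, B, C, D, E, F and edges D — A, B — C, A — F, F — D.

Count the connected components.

From A: component {A, D, F}.
From B: component {B, C}.
From E: component {E}.
That's 3 components.

3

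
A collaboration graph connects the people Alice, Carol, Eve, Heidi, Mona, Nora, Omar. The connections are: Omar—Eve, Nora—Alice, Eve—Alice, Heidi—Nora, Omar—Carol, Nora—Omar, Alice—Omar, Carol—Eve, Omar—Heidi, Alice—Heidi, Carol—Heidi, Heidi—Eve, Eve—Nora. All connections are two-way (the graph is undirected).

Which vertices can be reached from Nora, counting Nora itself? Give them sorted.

Start at Nora.
Its neighbours: Alice, Eve, Heidi, Omar.
Then their neighbours: Carol.
Nothing further is reachable.

Alice, Carol, Eve, Heidi, Nora, Omar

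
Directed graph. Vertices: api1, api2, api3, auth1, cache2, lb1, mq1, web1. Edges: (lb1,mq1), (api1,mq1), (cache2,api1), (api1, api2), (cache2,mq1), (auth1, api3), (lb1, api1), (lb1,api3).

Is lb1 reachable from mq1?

mq1 has no outgoing edges, so nothing is reachable from it.

No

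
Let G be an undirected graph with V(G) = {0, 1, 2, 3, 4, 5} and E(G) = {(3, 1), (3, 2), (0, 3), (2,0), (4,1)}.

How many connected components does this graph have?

2

From 0: component {0, 1, 2, 3, 4}.
From 5: component {5}.
That's 2 components.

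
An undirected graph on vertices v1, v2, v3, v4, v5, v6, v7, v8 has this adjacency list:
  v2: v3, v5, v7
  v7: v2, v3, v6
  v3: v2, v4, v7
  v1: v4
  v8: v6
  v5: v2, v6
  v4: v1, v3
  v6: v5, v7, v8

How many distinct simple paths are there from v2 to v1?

3

v2–v3–v4–v1
v2–v5–v6–v7–v3–v4–v1
v2–v7–v3–v4–v1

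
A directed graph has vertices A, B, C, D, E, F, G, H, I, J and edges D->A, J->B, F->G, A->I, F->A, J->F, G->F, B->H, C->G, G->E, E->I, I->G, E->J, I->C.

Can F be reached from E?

Explore from E.
Distance 1: reach I, J.
Distance 2: reach B, C, F, G.
Found F.

Yes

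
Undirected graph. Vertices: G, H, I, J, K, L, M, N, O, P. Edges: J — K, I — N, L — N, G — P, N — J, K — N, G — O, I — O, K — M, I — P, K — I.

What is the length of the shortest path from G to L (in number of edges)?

Distance 0: G.
Distance 1: O, P.
Distance 2: I.
Distance 3: K, N.
Distance 4: J, L, M — contains L.

4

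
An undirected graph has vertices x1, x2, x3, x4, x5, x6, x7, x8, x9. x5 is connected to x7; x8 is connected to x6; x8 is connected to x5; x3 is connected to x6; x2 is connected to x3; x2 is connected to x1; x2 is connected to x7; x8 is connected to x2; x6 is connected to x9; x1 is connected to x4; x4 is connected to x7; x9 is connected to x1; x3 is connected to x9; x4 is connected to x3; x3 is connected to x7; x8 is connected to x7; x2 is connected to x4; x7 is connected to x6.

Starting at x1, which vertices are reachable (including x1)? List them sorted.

Start at x1.
Its neighbours: x2, x4, x9.
Then their neighbours: x3, x6, x7, x8.
Then next layer: x5.
Every vertex is now reached.

x1, x2, x3, x4, x5, x6, x7, x8, x9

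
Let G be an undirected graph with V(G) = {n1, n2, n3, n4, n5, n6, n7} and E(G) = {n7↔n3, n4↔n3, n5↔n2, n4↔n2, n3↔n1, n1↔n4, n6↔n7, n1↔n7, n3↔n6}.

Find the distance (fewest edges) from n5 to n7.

Distance 0: n5.
Distance 1: n2.
Distance 2: n4.
Distance 3: n1, n3.
Distance 4: n6, n7 — contains n7.

4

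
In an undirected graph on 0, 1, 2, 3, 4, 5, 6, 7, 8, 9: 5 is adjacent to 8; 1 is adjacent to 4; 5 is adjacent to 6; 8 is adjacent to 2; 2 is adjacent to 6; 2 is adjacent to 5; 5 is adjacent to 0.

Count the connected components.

5

From 0: component {0, 2, 5, 6, 8}.
From 1: component {1, 4}.
From 3: component {3}.
From 7: component {7}.
From 9: component {9}.
That's 5 components.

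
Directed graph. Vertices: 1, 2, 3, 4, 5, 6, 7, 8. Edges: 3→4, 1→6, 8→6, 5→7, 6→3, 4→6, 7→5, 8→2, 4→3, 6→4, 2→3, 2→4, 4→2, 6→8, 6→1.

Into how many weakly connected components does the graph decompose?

From 1: component {1, 2, 3, 4, 6, 8}.
From 5: component {5, 7}.
That's 2 components.

2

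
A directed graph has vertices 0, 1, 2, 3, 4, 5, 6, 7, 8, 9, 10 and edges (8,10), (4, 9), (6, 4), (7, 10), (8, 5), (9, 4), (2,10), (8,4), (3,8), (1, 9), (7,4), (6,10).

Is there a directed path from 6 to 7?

No

Explore from 6.
Distance 1: reach 4, 10.
Distance 2: reach 9.
The search from 6 is exhausted; no directed path reaches 7.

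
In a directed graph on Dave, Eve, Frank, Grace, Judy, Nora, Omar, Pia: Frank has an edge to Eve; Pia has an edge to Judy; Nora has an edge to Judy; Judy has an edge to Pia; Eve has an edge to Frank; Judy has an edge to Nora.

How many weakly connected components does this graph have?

From Dave: component {Dave}.
From Eve: component {Eve, Frank}.
From Grace: component {Grace}.
From Judy: component {Judy, Nora, Pia}.
From Omar: component {Omar}.
That's 5 components.

5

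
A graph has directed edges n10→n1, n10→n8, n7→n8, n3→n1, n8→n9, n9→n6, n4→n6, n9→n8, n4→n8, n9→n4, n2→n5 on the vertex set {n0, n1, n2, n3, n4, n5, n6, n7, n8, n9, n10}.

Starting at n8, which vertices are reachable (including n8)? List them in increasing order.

n4, n6, n8, n9

Start at n8.
Its neighbours: n9.
Then their neighbours: n4, n6.
Nothing further is reachable.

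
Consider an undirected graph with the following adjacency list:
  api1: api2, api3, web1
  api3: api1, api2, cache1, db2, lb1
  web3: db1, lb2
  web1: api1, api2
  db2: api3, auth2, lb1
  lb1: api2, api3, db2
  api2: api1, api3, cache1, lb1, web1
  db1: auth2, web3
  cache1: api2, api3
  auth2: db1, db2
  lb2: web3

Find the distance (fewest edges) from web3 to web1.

6

Distance 0: web3.
Distance 1: db1, lb2.
Distance 2: auth2.
Distance 3: db2.
Distance 4: api3, lb1.
Distance 5: api1, api2, cache1.
Distance 6: web1 — contains web1.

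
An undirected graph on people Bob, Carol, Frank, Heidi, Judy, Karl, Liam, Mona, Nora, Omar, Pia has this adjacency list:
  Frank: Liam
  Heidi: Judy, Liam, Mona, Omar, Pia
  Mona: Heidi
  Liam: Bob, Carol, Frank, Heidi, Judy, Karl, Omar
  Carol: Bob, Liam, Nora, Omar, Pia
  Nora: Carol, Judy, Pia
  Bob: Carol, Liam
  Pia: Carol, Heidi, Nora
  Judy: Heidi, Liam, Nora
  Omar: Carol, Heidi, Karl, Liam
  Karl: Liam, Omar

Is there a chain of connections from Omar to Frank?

Yes

Explore from Omar.
Distance 1: reach Carol, Heidi, Karl, Liam.
Distance 2: reach Bob, Frank, Judy, Mona, Nora, Pia.
Found Frank.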